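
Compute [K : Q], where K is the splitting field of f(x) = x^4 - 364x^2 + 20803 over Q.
[K : Q] = 4

Solving the quadratic in x^2: x^2 = (364 ± √(364^2 - 4·20803))/2 = (364 ± √49284)/2 = (364 ± 222)/2, giving x^2 = 293 or x^2 = 71. So f(x) = (x^2 - 293)(x^2 - 71) and the roots of f are ±√293, ±√71. Hence the splitting field is K = Q(√293, √71). Since 293 and 71 are distinct squarefree integers > 1, their product 20803 is not a perfect square, so √71 ∉ Q(√293). By the tower law [K:Q] = [Q(√293,√71):Q(√293)] · [Q(√293):Q] = 2 · 2 = 4.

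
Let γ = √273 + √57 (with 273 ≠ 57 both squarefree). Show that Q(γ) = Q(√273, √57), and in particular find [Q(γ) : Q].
[Q(γ) : Q] = 4 (equivalently, Q(γ) = Q(√273, √57))

Obviously Q(γ) ⊆ Q(√273, √57), and [Q(√273, √57):Q] = 4 (since 273, 57 are distinct squarefree integers > 1 with 15561 not a perfect square). To show equality we compute the minimal polynomial of γ. From γ = √273 + √57: γ^2 = 273 + 2√(15561) + 57 = 330 + 2√(15561), so γ^2 - 330 = 2√(15561); squaring, (γ^2 - 330)^2 = 4·15561, i.e. γ^4 - 660γ^2 + 108900 - 62244 = 0, i.e. γ^4 - 660γ^2 + 46656 = 0. So γ is a root of x^4 - 660x^2 + 46656. This polynomial is irreducible over Q: it has no rational root (each ±√273 ± √57 is irrational), and any factorization into two quadratics over Q would force √(15561) ∈ Q (pairing opposite roots) or √273, √57 ∈ Q (other pairings), all impossible. Hence [Q(γ):Q] = 4 = [Q(√273, √57):Q], so Q(γ) = Q(√273, √57).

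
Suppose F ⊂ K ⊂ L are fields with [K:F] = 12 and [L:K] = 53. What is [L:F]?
[L:F] = 636

The tower law says that for any tower of field extensions F ⊂ K ⊂ L with finite degrees, [L:F] = [L:K] · [K:F]. Here this gives [L:F] = 53 · 12 = 636.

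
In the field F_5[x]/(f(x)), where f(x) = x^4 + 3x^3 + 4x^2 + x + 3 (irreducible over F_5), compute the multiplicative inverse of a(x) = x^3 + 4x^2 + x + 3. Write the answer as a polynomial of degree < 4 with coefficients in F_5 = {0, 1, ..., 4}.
a(x)^(-1) ≡ 3x^3 + 4x + 3 (mod f(x))

Since f is irreducible over F_5, F_5[x]/(f) is a field and a(x) ≠ 0 has an inverse. Apply the extended Euclidean algorithm to f(x) and a(x) in F_5[x]: f(x) = (x + 4)·a(x) + (2x^2 + 4x + 1);  a(x) = (3x + 1)·(2x^2 + 4x + 1) + (4x + 2);  (2x^2 + 4x + 1) = (3x + 2)·(4x + 2) + (2). The last nonzero remainder is the constant 2 = gcd(f, a) in F_5. Back-substituting through the division chain expresses 2 = s(x)·a(x) + t(x)·f(x) with s(x) ≡ x^3 + 3x + 1 (mod f), so (x^3 + 3x + 1)·a(x) ≡ 2 (mod f). Multiplying by 2^(-1) ≡ 3 in F_5 gives a(x)^(-1) ≡ 3·(x^3 + 3x + 1) ≡ 3x^3 + 4x + 3 (mod f). Check: (x^3 + 4x^2 + x + 3)·(3x^3 + 4x + 3) = 3x^6 + 2x^5 + 2x^4 + 3x^3 + x^2 + 4 ≡ 1 (mod x^4 + 3x^3 + 4x^2 + x + 3).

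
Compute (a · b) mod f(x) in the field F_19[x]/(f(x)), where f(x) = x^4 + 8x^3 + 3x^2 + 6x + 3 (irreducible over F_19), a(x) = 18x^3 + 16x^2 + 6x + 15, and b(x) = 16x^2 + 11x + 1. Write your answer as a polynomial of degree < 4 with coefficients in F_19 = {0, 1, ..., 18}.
a · b ≡ 14x^3 + 2x^2 + 14x + 17 (mod f(x))

Multiply in F_19[x]: a(x)·b(x) = (18x^3 + 16x^2 + 6x + 15)·(16x^2 + 11x + 1) = 3x^5 + 17x^4 + 5x^3 + 18x^2 + 15. This has degree ≥ 4, so divide by f(x) over F_19: 3x^5 + 17x^4 + 5x^3 + 18x^2 + 15 = (3x + 12)·(x^4 + 8x^3 + 3x^2 + 6x + 3) + (14x^3 + 2x^2 + 14x + 17). Hence a·b ≡ 14x^3 + 2x^2 + 14x + 17 (mod f). (F_19[x]/(f) is a field with 19^4 = 130321 elements since f is irreducible of degree 4.)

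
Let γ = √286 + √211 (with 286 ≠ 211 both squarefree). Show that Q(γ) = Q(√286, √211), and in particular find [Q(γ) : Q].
[Q(γ) : Q] = 4 (equivalently, Q(γ) = Q(√286, √211))

Obviously Q(γ) ⊆ Q(√286, √211), and [Q(√286, √211):Q] = 4 (since 286, 211 are distinct squarefree integers > 1 with 60346 not a perfect square). To show equality we compute the minimal polynomial of γ. From γ = √286 + √211: γ^2 = 286 + 2√(60346) + 211 = 497 + 2√(60346), so γ^2 - 497 = 2√(60346); squaring, (γ^2 - 497)^2 = 4·60346, i.e. γ^4 - 994γ^2 + 247009 - 241384 = 0, i.e. γ^4 - 994γ^2 + 5625 = 0. So γ is a root of x^4 - 994x^2 + 5625. This polynomial is irreducible over Q: it has no rational root (each ±√286 ± √211 is irrational), and any factorization into two quadratics over Q would force √(60346) ∈ Q (pairing opposite roots) or √286, √211 ∈ Q (other pairings), all impossible. Hence [Q(γ):Q] = 4 = [Q(√286, √211):Q], so Q(γ) = Q(√286, √211).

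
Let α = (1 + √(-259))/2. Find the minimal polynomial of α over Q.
m_α(x) = x^2 - x + 65

From 2α - 1 = √(-259), squaring gives (2α - 1)^2 = -259, i.e. 4α^2 - 4α + 1 = -259, so α^2 - α + (1 + 259)/4 = 0. Since -259 ≡ 1 (mod 4), (1 + 259)/4 = 65 ∈ Z. The polynomial x^2 - x + 65 has discriminant 1 - 4·(65) = -259, which is not a perfect square in Q (d = -259 is squarefree and ≠ 1), so x^2 - x + 65 is irreducible over Q. It is the minimal polynomial of α.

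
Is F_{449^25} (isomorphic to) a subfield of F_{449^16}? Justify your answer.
No: F_{449^25} is not a subfield of F_{449^16}

F_{p^m} embeds in F_{p^n} iff m | n. Here 25 ∤ 16 (since 16 = 0·25 + 16 with remainder 16 ≠ 0), so F_{449^25} is not a subfield of F_{449^16}. Equivalently: if it were, the tower law would give 25 = [F_{449^25}:F_449] dividing [F_{449^16}:F_449] = 16, contradiction.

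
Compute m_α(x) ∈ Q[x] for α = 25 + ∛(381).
m_α(x) = x^3 - 75x^2 + 1875x - 16006

Set β = α - 25 = ∛(381), so β^3 = 381. Then (α - 25)^3 - 381 = 0, i.e. α is a root of g(x) = (x - 25)^3 - 381 = x^3 - 75x^2 + 1875x - 16006. Since g(x) = h(x - 25) where h(x) = x^3 - 381, and h is irreducible over Q (because 381 is not a perfect cube, so h has no rational root, and a monic cubic with no rational root is irreducible), g is also irreducible (irreducibility is preserved under the substitution x → x - 25). Hence m_α(x) = x^3 - 75x^2 + 1875x - 16006.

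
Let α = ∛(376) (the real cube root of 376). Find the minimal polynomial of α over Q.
m_α(x) = x^3 - 376

α satisfies α^3 = 376, so x^3 - 376 annihilates α. By the rational root test, a rational root p/q (in lowest terms) of x^3 - 376 would satisfy p^3 = 376 q^3, forcing q = 1 and p^3 = 376; but 376 is not a perfect cube, contradiction. A monic cubic over Q with no rational root is irreducible (any nontrivial factorization would include a linear factor). Hence x^3 - 376 is the minimal polynomial of α, and in particular [Q(α):Q] = 3.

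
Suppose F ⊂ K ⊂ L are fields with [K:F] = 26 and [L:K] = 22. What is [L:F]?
[L:F] = 572

The tower law says that for any tower of field extensions F ⊂ K ⊂ L with finite degrees, [L:F] = [L:K] · [K:F]. Here this gives [L:F] = 22 · 26 = 572.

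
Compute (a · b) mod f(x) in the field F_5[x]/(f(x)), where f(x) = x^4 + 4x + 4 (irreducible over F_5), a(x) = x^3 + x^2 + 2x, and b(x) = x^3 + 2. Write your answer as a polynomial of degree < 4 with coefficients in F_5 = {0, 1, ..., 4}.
a · b ≡ 3x^3 + 4x^2 + 2x + 2 (mod f(x))

Multiply in F_5[x]: a(x)·b(x) = (x^3 + x^2 + 2x)·(x^3 + 2) = x^6 + x^5 + 2x^4 + 2x^3 + 2x^2 + 4x. This has degree ≥ 4, so divide by f(x) over F_5: x^6 + x^5 + 2x^4 + 2x^3 + 2x^2 + 4x = (x^2 + x + 2)·(x^4 + 4x + 4) + (3x^3 + 4x^2 + 2x + 2). Hence a·b ≡ 3x^3 + 4x^2 + 2x + 2 (mod f). (F_5[x]/(f) is a field with 5^4 = 625 elements since f is irreducible of degree 4.)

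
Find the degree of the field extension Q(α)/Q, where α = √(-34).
[Q(α):Q] = 2

[Q(α):Q] equals the degree of the minimal polynomial of α. Here α^2 = -34 and x^2 + 34 is irreducible (d = -34 is squarefree, ≠ 1, hence not a square), so deg(m_α) = 2. Thus [Q(α):Q] = 2.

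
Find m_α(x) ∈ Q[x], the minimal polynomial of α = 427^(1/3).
m_α(x) = x^3 - 427

α satisfies α^3 = 427, so x^3 - 427 annihilates α. By the rational root test, a rational root p/q (in lowest terms) of x^3 - 427 would satisfy p^3 = 427 q^3, forcing q = 1 and p^3 = 427; but 427 is not a perfect cube, contradiction. A monic cubic over Q with no rational root is irreducible (any nontrivial factorization would include a linear factor). Hence x^3 - 427 is the minimal polynomial of α, and in particular [Q(α):Q] = 3.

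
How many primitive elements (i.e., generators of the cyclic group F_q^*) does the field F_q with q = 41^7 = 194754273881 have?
There are φ(194754273880) = 76090041216 primitive elements

F_q^* is cyclic of order q - 1 = 194754273880. A cyclic group of order m has exactly φ(m) generators. Here m = 194754273880 = 2^3 · 5 · 43 · 113229229, so the number of primitive elements is φ(194754273880) = 76090041216.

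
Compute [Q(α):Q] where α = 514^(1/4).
[Q(α):Q] = 4

α is a root of x^4 - 514. By Eisenstein's criterion at the prime p = 2 (which divides the constant term 514 but p^2 = 4 does not, since 514 is squarefree), x^4 - 514 is irreducible over Q. Hence [Q(α):Q] = 4.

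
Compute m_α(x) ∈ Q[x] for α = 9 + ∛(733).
m_α(x) = x^3 - 27x^2 + 243x - 1462

Set β = α - 9 = ∛(733), so β^3 = 733. Then (α - 9)^3 - 733 = 0, i.e. α is a root of g(x) = (x - 9)^3 - 733 = x^3 - 27x^2 + 243x - 1462. Since g(x) = h(x - 9) where h(x) = x^3 - 733, and h is irreducible over Q (because 733 is not a perfect cube, so h has no rational root, and a monic cubic with no rational root is irreducible), g is also irreducible (irreducibility is preserved under the substitution x → x - 9). Hence m_α(x) = x^3 - 27x^2 + 243x - 1462.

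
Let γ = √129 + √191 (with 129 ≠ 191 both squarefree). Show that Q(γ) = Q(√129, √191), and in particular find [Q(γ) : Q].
[Q(γ) : Q] = 4 (equivalently, Q(γ) = Q(√129, √191))

Obviously Q(γ) ⊆ Q(√129, √191), and [Q(√129, √191):Q] = 4 (since 129, 191 are distinct squarefree integers > 1 with 24639 not a perfect square). To show equality we compute the minimal polynomial of γ. From γ = √129 + √191: γ^2 = 129 + 2√(24639) + 191 = 320 + 2√(24639), so γ^2 - 320 = 2√(24639); squaring, (γ^2 - 320)^2 = 4·24639, i.e. γ^4 - 640γ^2 + 102400 - 98556 = 0, i.e. γ^4 - 640γ^2 + 3844 = 0. So γ is a root of x^4 - 640x^2 + 3844. This polynomial is irreducible over Q: it has no rational root (each ±√129 ± √191 is irrational), and any factorization into two quadratics over Q would force √(24639) ∈ Q (pairing opposite roots) or √129, √191 ∈ Q (other pairings), all impossible. Hence [Q(γ):Q] = 4 = [Q(√129, √191):Q], so Q(γ) = Q(√129, √191).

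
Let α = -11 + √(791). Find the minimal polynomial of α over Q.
m_α(x) = x^2 + 22x - 670

From α + 11 = √(791), squaring gives (α + 11)^2 = 791, i.e. α^2 + 22α + 121 = 791, so α^2 + 22α - 670 = 0. The discriminant of x^2 + 22x - 670 is (22)^2 - 4·(-670) = 484 + 2680 = 3164, and 4·(791) is not a perfect square in Q since 791 is squarefree and ≠ 1. Hence x^2 + 22x - 670 is irreducible over Q and is the minimal polynomial of α.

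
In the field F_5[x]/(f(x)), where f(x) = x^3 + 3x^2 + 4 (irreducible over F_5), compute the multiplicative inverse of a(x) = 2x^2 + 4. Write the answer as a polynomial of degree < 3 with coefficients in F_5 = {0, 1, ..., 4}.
a(x)^(-1) ≡ 2x^2 + 4x (mod f(x))

Since f is irreducible over F_5, F_5[x]/(f) is a field and a(x) ≠ 0 has an inverse. Apply the extended Euclidean algorithm to f(x) and a(x) in F_5[x]: f(x) = (3x + 4)·a(x) + (3x + 3);  a(x) = (4x + 1)·(3x + 3) + (1). The last nonzero remainder is the constant 1 = gcd(f, a) in F_5. Back-substituting through the division chain expresses 1 = s(x)·a(x) + t(x)·f(x) with s(x) ≡ 2x^2 + 4x (mod f), so a(x)^(-1) ≡ s(x) = 2x^2 + 4x (mod f). Check: (2x^2 + 4)·(2x^2 + 4x) = 4x^4 + 3x^3 + 3x^2 + x ≡ 1 (mod x^3 + 3x^2 + 4).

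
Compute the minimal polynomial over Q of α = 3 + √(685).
m_α(x) = x^2 - 6x - 676

From α - 3 = √(685), squaring gives (α - 3)^2 = 685, i.e. α^2 - 6α + 9 = 685, so α^2 - 6α - 676 = 0. The discriminant of x^2 - 6x - 676 is (-6)^2 - 4·(-676) = 36 + 2704 = 2740, and 4·(685) is not a perfect square in Q since 685 is squarefree and ≠ 1. Hence x^2 - 6x - 676 is irreducible over Q and is the minimal polynomial of α.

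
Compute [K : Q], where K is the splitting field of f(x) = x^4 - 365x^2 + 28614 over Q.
[K : Q] = 4

Solving the quadratic in x^2: x^2 = (365 ± √(365^2 - 4·28614))/2 = (365 ± √18769)/2 = (365 ± 137)/2, giving x^2 = 251 or x^2 = 114. So f(x) = (x^2 - 251)(x^2 - 114) and the roots of f are ±√251, ±√114. Hence the splitting field is K = Q(√251, √114). Since 251 and 114 are distinct squarefree integers > 1, their product 28614 is not a perfect square, so √114 ∉ Q(√251). By the tower law [K:Q] = [Q(√251,√114):Q(√251)] · [Q(√251):Q] = 2 · 2 = 4.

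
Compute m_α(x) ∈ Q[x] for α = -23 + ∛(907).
m_α(x) = x^3 + 69x^2 + 1587x + 11260

Set β = α + 23 = ∛(907), so β^3 = 907. Then (α + 23)^3 - 907 = 0, i.e. α is a root of g(x) = (x + 23)^3 - 907 = x^3 + 69x^2 + 1587x + 11260. Since g(x) = h(x + 23) where h(x) = x^3 - 907, and h is irreducible over Q (because 907 is not a perfect cube, so h has no rational root, and a monic cubic with no rational root is irreducible), g is also irreducible (irreducibility is preserved under the substitution x → x + 23). Hence m_α(x) = x^3 + 69x^2 + 1587x + 11260.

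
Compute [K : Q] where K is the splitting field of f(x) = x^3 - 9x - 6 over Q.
[K : Q] = 6

By the rational root test, any rational root of the monic integer polynomial f(x) = x^3 - 9x - 6 must be an integer dividing the constant term -6, i.e. one of ±{1, 2, 3, 6}. Evaluating: f(1) = -14, f(-1) = 2, f(2) = -16, f(-2) = 4, f(3) = -6, f(-3) = -6, f(6) = 156, f(-6) = -168; none is 0, so f has no rational root and is therefore irreducible over Q (a cubic with no linear factor over a field is irreducible). For an irreducible cubic, the Galois group is A_3 or S_3 according as the discriminant disc(f) = -4a^3 - 27b^2 = -4·(-9)^3 - 27·(-6)^2 = 1944 is or is not a square in Q. Here disc(f) = 1944 is not a perfect square in Q, so the Galois group of f over Q is not contained in A_3 and must be all of S_3. The splitting field has degree |S_3| = 6 over Q, so [K : Q] = 6.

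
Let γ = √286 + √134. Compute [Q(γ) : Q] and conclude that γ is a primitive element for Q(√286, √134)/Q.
[Q(γ) : Q] = 4 (equivalently, Q(γ) = Q(√286, √134))

Obviously Q(γ) ⊆ Q(√286, √134), and [Q(√286, √134):Q] = 4 (since 286, 134 are distinct squarefree integers > 1 with 38324 not a perfect square). To show equality we compute the minimal polynomial of γ. From γ = √286 + √134: γ^2 = 286 + 2√(38324) + 134 = 420 + 2√(38324), so γ^2 - 420 = 2√(38324); squaring, (γ^2 - 420)^2 = 4·38324, i.e. γ^4 - 840γ^2 + 176400 - 153296 = 0, i.e. γ^4 - 840γ^2 + 23104 = 0. So γ is a root of x^4 - 840x^2 + 23104. This polynomial is irreducible over Q: it has no rational root (each ±√286 ± √134 is irrational), and any factorization into two quadratics over Q would force √(38324) ∈ Q (pairing opposite roots) or √286, √134 ∈ Q (other pairings), all impossible. Hence [Q(γ):Q] = 4 = [Q(√286, √134):Q], so Q(γ) = Q(√286, √134).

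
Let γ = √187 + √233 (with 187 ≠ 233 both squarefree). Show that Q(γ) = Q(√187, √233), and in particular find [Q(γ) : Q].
[Q(γ) : Q] = 4 (equivalently, Q(γ) = Q(√187, √233))

Obviously Q(γ) ⊆ Q(√187, √233), and [Q(√187, √233):Q] = 4 (since 187, 233 are distinct squarefree integers > 1 with 43571 not a perfect square). To show equality we compute the minimal polynomial of γ. From γ = √187 + √233: γ^2 = 187 + 2√(43571) + 233 = 420 + 2√(43571), so γ^2 - 420 = 2√(43571); squaring, (γ^2 - 420)^2 = 4·43571, i.e. γ^4 - 840γ^2 + 176400 - 174284 = 0, i.e. γ^4 - 840γ^2 + 2116 = 0. So γ is a root of x^4 - 840x^2 + 2116. This polynomial is irreducible over Q: it has no rational root (each ±√187 ± √233 is irrational), and any factorization into two quadratics over Q would force √(43571) ∈ Q (pairing opposite roots) or √187, √233 ∈ Q (other pairings), all impossible. Hence [Q(γ):Q] = 4 = [Q(√187, √233):Q], so Q(γ) = Q(√187, √233).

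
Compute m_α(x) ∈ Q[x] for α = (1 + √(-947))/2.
m_α(x) = x^2 - x + 237

From 2α - 1 = √(-947), squaring gives (2α - 1)^2 = -947, i.e. 4α^2 - 4α + 1 = -947, so α^2 - α + (1 + 947)/4 = 0. Since -947 ≡ 1 (mod 4), (1 + 947)/4 = 237 ∈ Z. The polynomial x^2 - x + 237 has discriminant 1 - 4·(237) = -947, which is not a perfect square in Q (d = -947 is squarefree and ≠ 1), so x^2 - x + 237 is irreducible over Q. It is the minimal polynomial of α.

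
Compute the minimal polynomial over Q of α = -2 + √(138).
m_α(x) = x^2 + 4x - 134

From α + 2 = √(138), squaring gives (α + 2)^2 = 138, i.e. α^2 + 4α + 4 = 138, so α^2 + 4α - 134 = 0. The discriminant of x^2 + 4x - 134 is (4)^2 - 4·(-134) = 16 + 536 = 552, and 4·(138) is not a perfect square in Q since 138 is squarefree and ≠ 1. Hence x^2 + 4x - 134 is irreducible over Q and is the minimal polynomial of α.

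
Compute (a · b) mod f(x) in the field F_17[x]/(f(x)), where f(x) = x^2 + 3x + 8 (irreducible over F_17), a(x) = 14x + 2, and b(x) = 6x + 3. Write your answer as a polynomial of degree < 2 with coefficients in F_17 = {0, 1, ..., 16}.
a · b ≡ 6x + 14 (mod f(x))

Multiply in F_17[x]: a(x)·b(x) = (14x + 2)·(6x + 3) = 16x^2 + 3x + 6. This has degree ≥ 2, so divide by f(x) over F_17: 16x^2 + 3x + 6 = (16)·(x^2 + 3x + 8) + (6x + 14). Hence a·b ≡ 6x + 14 (mod f). (F_17[x]/(f) is a field with 17^2 = 289 elements since f is irreducible of degree 2.)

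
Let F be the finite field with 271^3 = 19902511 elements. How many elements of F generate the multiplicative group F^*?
There are φ(19902510) = 5307120 primitive elements

F_q^* is cyclic of order q - 1 = 19902510. A cyclic group of order m has exactly φ(m) generators. Here m = 19902510 = 2 · 3^4 · 5 · 24571, so the number of primitive elements is φ(19902510) = 5307120.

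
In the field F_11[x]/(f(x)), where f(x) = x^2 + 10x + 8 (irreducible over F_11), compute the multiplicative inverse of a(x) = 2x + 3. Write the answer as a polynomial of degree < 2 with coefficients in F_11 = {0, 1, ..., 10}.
a(x)^(-1) ≡ 3x + 9 (mod f(x))

Since f is irreducible over F_11, F_11[x]/(f) is a field and a(x) ≠ 0 has an inverse. Apply the extended Euclidean algorithm to f(x) and a(x) in F_11[x]: f(x) = (6x + 7)·a(x) + (9). The last nonzero remainder is the constant 9 = gcd(f, a) in F_11. Back-substituting through the division chain expresses 9 = s(x)·a(x) + t(x)·f(x) with s(x) ≡ 5x + 4 (mod f), so (5x + 4)·a(x) ≡ 9 (mod f). Multiplying by 9^(-1) ≡ 5 in F_11 gives a(x)^(-1) ≡ 5·(5x + 4) ≡ 3x + 9 (mod f). Check: (2x + 3)·(3x + 9) = 6x^2 + 5x + 5 ≡ 1 (mod x^2 + 10x + 8).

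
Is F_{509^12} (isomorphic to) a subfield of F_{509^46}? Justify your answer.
No: F_{509^12} is not a subfield of F_{509^46}

F_{p^m} embeds in F_{p^n} iff m | n. Here 12 ∤ 46 (since 46 = 3·12 + 10 with remainder 10 ≠ 0), so F_{509^12} is not a subfield of F_{509^46}. Equivalently: if it were, the tower law would give 12 = [F_{509^12}:F_509] dividing [F_{509^46}:F_509] = 46, contradiction.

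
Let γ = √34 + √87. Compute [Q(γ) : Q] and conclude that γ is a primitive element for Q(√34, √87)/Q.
[Q(γ) : Q] = 4 (equivalently, Q(γ) = Q(√34, √87))

Obviously Q(γ) ⊆ Q(√34, √87), and [Q(√34, √87):Q] = 4 (since 34, 87 are distinct squarefree integers > 1 with 2958 not a perfect square). To show equality we compute the minimal polynomial of γ. From γ = √34 + √87: γ^2 = 34 + 2√(2958) + 87 = 121 + 2√(2958), so γ^2 - 121 = 2√(2958); squaring, (γ^2 - 121)^2 = 4·2958, i.e. γ^4 - 242γ^2 + 14641 - 11832 = 0, i.e. γ^4 - 242γ^2 + 2809 = 0. So γ is a root of x^4 - 242x^2 + 2809. This polynomial is irreducible over Q: it has no rational root (each ±√34 ± √87 is irrational), and any factorization into two quadratics over Q would force √(2958) ∈ Q (pairing opposite roots) or √34, √87 ∈ Q (other pairings), all impossible. Hence [Q(γ):Q] = 4 = [Q(√34, √87):Q], so Q(γ) = Q(√34, √87).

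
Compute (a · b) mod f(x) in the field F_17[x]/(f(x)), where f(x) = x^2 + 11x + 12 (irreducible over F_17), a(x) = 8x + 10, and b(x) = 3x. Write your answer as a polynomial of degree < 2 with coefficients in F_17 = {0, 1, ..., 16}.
a · b ≡ 4x + 1 (mod f(x))

Multiply in F_17[x]: a(x)·b(x) = (8x + 10)·(3x) = 7x^2 + 13x. This has degree ≥ 2, so divide by f(x) over F_17: 7x^2 + 13x = (7)·(x^2 + 11x + 12) + (4x + 1). Hence a·b ≡ 4x + 1 (mod f). (F_17[x]/(f) is a field with 17^2 = 289 elements since f is irreducible of degree 2.)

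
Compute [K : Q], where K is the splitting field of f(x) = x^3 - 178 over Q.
[K : Q] = 6

The roots of x^3 - 178 are ∛178, ω∛178, ω^2∛178 where ω = e^(2πi/3) is a primitive cube root of unity, so K = Q(∛178, ω). Now [Q(∛178):Q] = 3 (since 178 is not a perfect cube, x^3 - 178 is irreducible) and [Q(ω):Q] = 2. Both 2 and 3 divide [K:Q], and [K:Q] ≤ 3·2 = 6, so [K:Q] = 6. (Equivalently: Q(∛178) ⊂ R but ω ∉ R, so [K : Q(∛178)] = 2.)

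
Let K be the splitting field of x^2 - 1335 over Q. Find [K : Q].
[K : Q] = 2

f(x) = x^2 - 1335 factors as (x - √1335)(x + √1335). The splitting field is K = Q(√1335). Since 1335 is squarefree and > 1, it is not a perfect square, so x^2 - 1335 is irreducible over Q and [Q(√1335) : Q] = 2. Hence [K : Q] = 2.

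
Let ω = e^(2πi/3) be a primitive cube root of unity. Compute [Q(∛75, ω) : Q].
[Q(∛75, ω) : Q] = 6

[Q(∛75):Q] = 3 (min poly x^3 - 75, irreducible since 75 is not a perfect cube). [Q(ω):Q] = 2 (min poly x^2 + x + 1). Since Q(∛75) ⊂ R and ω ∉ R, we have ω ∉ Q(∛75), so x^2 + x + 1 remains irreducible over Q(∛75) and [Q(∛75, ω) : Q(∛75)] = 2. By the tower law, [Q(∛75, ω) : Q] = 3 · 2 = 6. (In fact Q(∛75, ω) is the splitting field of x^3 - 75 over Q.)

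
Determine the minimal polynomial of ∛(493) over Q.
m_α(x) = x^3 - 493

α satisfies α^3 = 493, so x^3 - 493 annihilates α. By the rational root test, a rational root p/q (in lowest terms) of x^3 - 493 would satisfy p^3 = 493 q^3, forcing q = 1 and p^3 = 493; but 493 is not a perfect cube, contradiction. A monic cubic over Q with no rational root is irreducible (any nontrivial factorization would include a linear factor). Hence x^3 - 493 is the minimal polynomial of α, and in particular [Q(α):Q] = 3.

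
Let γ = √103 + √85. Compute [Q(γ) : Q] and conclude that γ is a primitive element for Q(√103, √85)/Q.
[Q(γ) : Q] = 4 (equivalently, Q(γ) = Q(√103, √85))

Obviously Q(γ) ⊆ Q(√103, √85), and [Q(√103, √85):Q] = 4 (since 103, 85 are distinct squarefree integers > 1 with 8755 not a perfect square). To show equality we compute the minimal polynomial of γ. From γ = √103 + √85: γ^2 = 103 + 2√(8755) + 85 = 188 + 2√(8755), so γ^2 - 188 = 2√(8755); squaring, (γ^2 - 188)^2 = 4·8755, i.e. γ^4 - 376γ^2 + 35344 - 35020 = 0, i.e. γ^4 - 376γ^2 + 324 = 0. So γ is a root of x^4 - 376x^2 + 324. This polynomial is irreducible over Q: it has no rational root (each ±√103 ± √85 is irrational), and any factorization into two quadratics over Q would force √(8755) ∈ Q (pairing opposite roots) or √103, √85 ∈ Q (other pairings), all impossible. Hence [Q(γ):Q] = 4 = [Q(√103, √85):Q], so Q(γ) = Q(√103, √85).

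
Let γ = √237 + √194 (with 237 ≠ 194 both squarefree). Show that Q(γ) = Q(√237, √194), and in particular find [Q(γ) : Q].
[Q(γ) : Q] = 4 (equivalently, Q(γ) = Q(√237, √194))

Obviously Q(γ) ⊆ Q(√237, √194), and [Q(√237, √194):Q] = 4 (since 237, 194 are distinct squarefree integers > 1 with 45978 not a perfect square). To show equality we compute the minimal polynomial of γ. From γ = √237 + √194: γ^2 = 237 + 2√(45978) + 194 = 431 + 2√(45978), so γ^2 - 431 = 2√(45978); squaring, (γ^2 - 431)^2 = 4·45978, i.e. γ^4 - 862γ^2 + 185761 - 183912 = 0, i.e. γ^4 - 862γ^2 + 1849 = 0. So γ is a root of x^4 - 862x^2 + 1849. This polynomial is irreducible over Q: it has no rational root (each ±√237 ± √194 is irrational), and any factorization into two quadratics over Q would force √(45978) ∈ Q (pairing opposite roots) or √237, √194 ∈ Q (other pairings), all impossible. Hence [Q(γ):Q] = 4 = [Q(√237, √194):Q], so Q(γ) = Q(√237, √194).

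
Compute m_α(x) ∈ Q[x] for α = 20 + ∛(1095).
m_α(x) = x^3 - 60x^2 + 1200x - 9095

Set β = α - 20 = ∛(1095), so β^3 = 1095. Then (α - 20)^3 - 1095 = 0, i.e. α is a root of g(x) = (x - 20)^3 - 1095 = x^3 - 60x^2 + 1200x - 9095. Since g(x) = h(x - 20) where h(x) = x^3 - 1095, and h is irreducible over Q (because 1095 is not a perfect cube, so h has no rational root, and a monic cubic with no rational root is irreducible), g is also irreducible (irreducibility is preserved under the substitution x → x - 20). Hence m_α(x) = x^3 - 60x^2 + 1200x - 9095.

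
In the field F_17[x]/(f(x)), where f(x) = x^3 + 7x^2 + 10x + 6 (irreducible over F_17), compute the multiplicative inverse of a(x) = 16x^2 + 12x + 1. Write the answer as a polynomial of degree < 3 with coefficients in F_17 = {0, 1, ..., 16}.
a(x)^(-1) ≡ 14x^2 + 3x + 15 (mod f(x))

Since f is irreducible over F_17, F_17[x]/(f) is a field and a(x) ≠ 0 has an inverse. Apply the extended Euclidean algorithm to f(x) and a(x) in F_17[x]: f(x) = (16x + 15)·a(x) + (x + 8);  a(x) = (16x + 3)·(x + 8) + (11). The last nonzero remainder is the constant 11 = gcd(f, a) in F_17. Back-substituting through the division chain expresses 11 = s(x)·a(x) + t(x)·f(x) with s(x) ≡ x^2 + 16x + 12 (mod f), so (x^2 + 16x + 12)·a(x) ≡ 11 (mod f). Multiplying by 11^(-1) ≡ 14 in F_17 gives a(x)^(-1) ≡ 14·(x^2 + 16x + 12) ≡ 14x^2 + 3x + 15 (mod f). Check: (16x^2 + 12x + 1)·(14x^2 + 3x + 15) = 3x^4 + 12x^3 + x^2 + 13x + 15 ≡ 1 (mod x^3 + 7x^2 + 10x + 6).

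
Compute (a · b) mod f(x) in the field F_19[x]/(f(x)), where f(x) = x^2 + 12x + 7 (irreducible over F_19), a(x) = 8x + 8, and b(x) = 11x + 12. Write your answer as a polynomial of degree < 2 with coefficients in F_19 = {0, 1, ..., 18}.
a · b ≡ 2x + 12 (mod f(x))

Multiply in F_19[x]: a(x)·b(x) = (8x + 8)·(11x + 12) = 12x^2 + 13x + 1. This has degree ≥ 2, so divide by f(x) over F_19: 12x^2 + 13x + 1 = (12)·(x^2 + 12x + 7) + (2x + 12). Hence a·b ≡ 2x + 12 (mod f). (F_19[x]/(f) is a field with 19^2 = 361 elements since f is irreducible of degree 2.)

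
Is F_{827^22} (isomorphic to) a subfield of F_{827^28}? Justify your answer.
No: F_{827^22} is not a subfield of F_{827^28}

F_{p^m} embeds in F_{p^n} iff m | n. Here 22 ∤ 28 (since 28 = 1·22 + 6 with remainder 6 ≠ 0), so F_{827^22} is not a subfield of F_{827^28}. Equivalently: if it were, the tower law would give 22 = [F_{827^22}:F_827] dividing [F_{827^28}:F_827] = 28, contradiction.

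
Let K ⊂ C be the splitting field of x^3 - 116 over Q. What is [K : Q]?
[K : Q] = 6

The roots of x^3 - 116 are ∛116, ω∛116, ω^2∛116 where ω = e^(2πi/3) is a primitive cube root of unity, so K = Q(∛116, ω). Now [Q(∛116):Q] = 3 (since 116 is not a perfect cube, x^3 - 116 is irreducible) and [Q(ω):Q] = 2. Both 2 and 3 divide [K:Q], and [K:Q] ≤ 3·2 = 6, so [K:Q] = 6. (Equivalently: Q(∛116) ⊂ R but ω ∉ R, so [K : Q(∛116)] = 2.)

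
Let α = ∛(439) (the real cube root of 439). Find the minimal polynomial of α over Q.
m_α(x) = x^3 - 439

α satisfies α^3 = 439, so x^3 - 439 annihilates α. By the rational root test, a rational root p/q (in lowest terms) of x^3 - 439 would satisfy p^3 = 439 q^3, forcing q = 1 and p^3 = 439; but 439 is not a perfect cube, contradiction. A monic cubic over Q with no rational root is irreducible (any nontrivial factorization would include a linear factor). Hence x^3 - 439 is the minimal polynomial of α, and in particular [Q(α):Q] = 3.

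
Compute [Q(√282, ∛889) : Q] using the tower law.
[Q(√282, ∛889) : Q] = 6

Let L = Q(√282, ∛889). Since Q(√282) ⊂ L and [Q(√282):Q] = 2, the tower law gives 2 | [L:Q]. Likewise Q(∛889) ⊂ L with [Q(∛889):Q] = 3 (because 889 is not a perfect cube), so 3 | [L:Q]. As gcd(2,3) = 1, [L:Q] is divisible by 6. Conversely L is generated over Q by √282 and ∛889, so [L:Q] ≤ 2·3 = 6. Therefore [Q(√282, ∛889) : Q] = 6.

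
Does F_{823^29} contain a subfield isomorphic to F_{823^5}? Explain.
No: F_{823^5} is not a subfield of F_{823^29}

F_{p^m} embeds in F_{p^n} iff m | n. Here 5 ∤ 29 (since 29 = 5·5 + 4 with remainder 4 ≠ 0), so F_{823^5} is not a subfield of F_{823^29}. Equivalently: if it were, the tower law would give 5 = [F_{823^5}:F_823] dividing [F_{823^29}:F_823] = 29, contradiction.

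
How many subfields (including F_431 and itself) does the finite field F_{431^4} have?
F_{431^4} has 3 subfields

The subfields of F_{p^n} are exactly the fields F_{p^d} for d | n (each is the fixed field of the unique index-d subgroup of Gal(F_{p^n}/F_p) ≅ Z/nZ). The divisors of n = 4 are {1, 2, 4}, giving 3 subfields: F_{431^1}, F_{431^2}, F_{431^4}.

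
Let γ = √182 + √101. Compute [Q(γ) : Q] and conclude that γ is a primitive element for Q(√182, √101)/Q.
[Q(γ) : Q] = 4 (equivalently, Q(γ) = Q(√182, √101))

Obviously Q(γ) ⊆ Q(√182, √101), and [Q(√182, √101):Q] = 4 (since 182, 101 are distinct squarefree integers > 1 with 18382 not a perfect square). To show equality we compute the minimal polynomial of γ. From γ = √182 + √101: γ^2 = 182 + 2√(18382) + 101 = 283 + 2√(18382), so γ^2 - 283 = 2√(18382); squaring, (γ^2 - 283)^2 = 4·18382, i.e. γ^4 - 566γ^2 + 80089 - 73528 = 0, i.e. γ^4 - 566γ^2 + 6561 = 0. So γ is a root of x^4 - 566x^2 + 6561. This polynomial is irreducible over Q: it has no rational root (each ±√182 ± √101 is irrational), and any factorization into two quadratics over Q would force √(18382) ∈ Q (pairing opposite roots) or √182, √101 ∈ Q (other pairings), all impossible. Hence [Q(γ):Q] = 4 = [Q(√182, √101):Q], so Q(γ) = Q(√182, √101).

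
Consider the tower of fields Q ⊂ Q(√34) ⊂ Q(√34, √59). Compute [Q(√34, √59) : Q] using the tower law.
[Q(√34, √59) : Q] = 4

[Q(√34):Q] = 2 (min poly x^2 - 34, irreducible since 34 is squarefree > 1). For the top step, suppose √59 ∈ Q(√34), say √59 = c + d√34 with c, d ∈ Q. Squaring: 59 = c^2 + 34d^2 + 2cd√34. Since √34 ∉ Q this forces 2cd = 0. If d = 0 then √59 = c ∈ Q, contradicting 59 squarefree > 1. If c = 0 then 59 = 34d^2, so 34·59 = (34d)^2 is a perfect square in Q — but 34·59 = 2006 is not a perfect square (since 34 and 59 are distinct squarefree integers). Contradiction. Hence √59 ∉ Q(√34), so x^2 - 59 stays irreducible over Q(√34) and [Q(√34, √59) : Q(√34)] = 2. By the tower law, [Q(√34, √59) : Q] = 2 · 2 = 4.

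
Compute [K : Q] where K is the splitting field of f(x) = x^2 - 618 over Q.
[K : Q] = 2

f(x) = x^2 - 618 factors as (x - √618)(x + √618). The splitting field is K = Q(√618). Since 618 is squarefree and > 1, it is not a perfect square, so x^2 - 618 is irreducible over Q and [Q(√618) : Q] = 2. Hence [K : Q] = 2.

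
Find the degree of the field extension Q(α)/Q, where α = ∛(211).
[Q(α):Q] = 3

The minimal polynomial of α is x^3 - 211, irreducible over Q since 211 is not a perfect cube (so x^3 - 211 has no rational root). Hence [Q(α):Q] = deg(m_α) = 3.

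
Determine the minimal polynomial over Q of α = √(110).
m_α(x) = x^2 - 110

α satisfies α^2 - 110 = 0, so x^2 - 110 annihilates α. Since d = 110 is squarefree and ≠ 1, it is not a perfect square in Q, so x^2 - 110 has no rational root and is therefore irreducible over Q (a degree-2 polynomial over a field is irreducible iff it has no root). Hence m_α(x) = x^2 - 110.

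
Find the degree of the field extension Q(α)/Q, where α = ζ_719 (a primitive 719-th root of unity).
[Q(α):Q] = 718

The minimal polynomial of ζ_719 over Q is the 719-th cyclotomic polynomial Φ_719(x), which is irreducible over Q and has degree φ(719) = 718. Hence [Q(α):Q] = φ(719) = 718.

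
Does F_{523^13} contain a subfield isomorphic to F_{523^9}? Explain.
No: F_{523^9} is not a subfield of F_{523^13}

F_{p^m} embeds in F_{p^n} iff m | n. Here 9 ∤ 13 (since 13 = 1·9 + 4 with remainder 4 ≠ 0), so F_{523^9} is not a subfield of F_{523^13}. Equivalently: if it were, the tower law would give 9 = [F_{523^9}:F_523] dividing [F_{523^13}:F_523] = 13, contradiction.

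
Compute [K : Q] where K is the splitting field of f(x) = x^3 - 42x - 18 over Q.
[K : Q] = 6

By the rational root test, any rational root of the monic integer polynomial f(x) = x^3 - 42x - 18 must be an integer dividing the constant term -18, i.e. one of ±{1, 2, 3, 6, 9, 18}. Evaluating: f(1) = -59, f(-1) = 23, f(2) = -94, f(-2) = 58, f(3) = -117, f(-3) = 81, f(6) = -54, f(-6) = 18, f(9) = 333, f(-9) = -369, f(18) = 5058, f(-18) = -5094; none is 0, so f has no rational root and is therefore irreducible over Q (a cubic with no linear factor over a field is irreducible). For an irreducible cubic, the Galois group is A_3 or S_3 according as the discriminant disc(f) = -4a^3 - 27b^2 = -4·(-42)^3 - 27·(-18)^2 = 287604 is or is not a square in Q. Here disc(f) = 287604 is not a perfect square in Q, so the Galois group of f over Q is not contained in A_3 and must be all of S_3. The splitting field has degree |S_3| = 6 over Q, so [K : Q] = 6.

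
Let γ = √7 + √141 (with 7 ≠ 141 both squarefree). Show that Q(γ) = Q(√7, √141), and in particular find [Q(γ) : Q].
[Q(γ) : Q] = 4 (equivalently, Q(γ) = Q(√7, √141))

Obviously Q(γ) ⊆ Q(√7, √141), and [Q(√7, √141):Q] = 4 (since 7, 141 are distinct squarefree integers > 1 with 987 not a perfect square). To show equality we compute the minimal polynomial of γ. From γ = √7 + √141: γ^2 = 7 + 2√(987) + 141 = 148 + 2√(987), so γ^2 - 148 = 2√(987); squaring, (γ^2 - 148)^2 = 4·987, i.e. γ^4 - 296γ^2 + 21904 - 3948 = 0, i.e. γ^4 - 296γ^2 + 17956 = 0. So γ is a root of x^4 - 296x^2 + 17956. This polynomial is irreducible over Q: it has no rational root (each ±√7 ± √141 is irrational), and any factorization into two quadratics over Q would force √(987) ∈ Q (pairing opposite roots) or √7, √141 ∈ Q (other pairings), all impossible. Hence [Q(γ):Q] = 4 = [Q(√7, √141):Q], so Q(γ) = Q(√7, √141).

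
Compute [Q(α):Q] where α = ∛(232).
[Q(α):Q] = 3

The minimal polynomial of α is x^3 - 232, irreducible over Q since 232 is not a perfect cube (so x^3 - 232 has no rational root). Hence [Q(α):Q] = deg(m_α) = 3.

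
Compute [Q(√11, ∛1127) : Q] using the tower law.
[Q(√11, ∛1127) : Q] = 6

Let L = Q(√11, ∛1127). Since Q(√11) ⊂ L and [Q(√11):Q] = 2, the tower law gives 2 | [L:Q]. Likewise Q(∛1127) ⊂ L with [Q(∛1127):Q] = 3 (because 1127 is not a perfect cube), so 3 | [L:Q]. As gcd(2,3) = 1, [L:Q] is divisible by 6. Conversely L is generated over Q by √11 and ∛1127, so [L:Q] ≤ 2·3 = 6. Therefore [Q(√11, ∛1127) : Q] = 6.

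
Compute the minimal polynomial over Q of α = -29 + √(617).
m_α(x) = x^2 + 58x + 224

From α + 29 = √(617), squaring gives (α + 29)^2 = 617, i.e. α^2 + 58α + 841 = 617, so α^2 + 58α + 224 = 0. The discriminant of x^2 + 58x + 224 is (58)^2 - 4·(224) = 3364 - 896 = 2468, and 4·(617) is not a perfect square in Q since 617 is squarefree and ≠ 1. Hence x^2 + 58x + 224 is irreducible over Q and is the minimal polynomial of α.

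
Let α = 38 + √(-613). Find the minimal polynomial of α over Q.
m_α(x) = x^2 - 76x + 2057

From α - 38 = √(-613), squaring gives (α - 38)^2 = -613, i.e. α^2 - 76α + 1444 = -613, so α^2 - 76α + 2057 = 0. The discriminant of x^2 - 76x + 2057 is (-76)^2 - 4·(2057) = 5776 - 8228 = -2452, and 4·(-613) is not a perfect square in Q since -613 is squarefree and ≠ 1. Hence x^2 - 76x + 2057 is irreducible over Q and is the minimal polynomial of α.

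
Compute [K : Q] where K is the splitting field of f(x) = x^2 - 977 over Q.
[K : Q] = 2

f(x) = x^2 - 977 factors as (x - √977)(x + √977). The splitting field is K = Q(√977). Since 977 is squarefree and > 1, it is not a perfect square, so x^2 - 977 is irreducible over Q and [Q(√977) : Q] = 2. Hence [K : Q] = 2.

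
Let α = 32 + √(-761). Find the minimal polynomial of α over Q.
m_α(x) = x^2 - 64x + 1785

From α - 32 = √(-761), squaring gives (α - 32)^2 = -761, i.e. α^2 - 64α + 1024 = -761, so α^2 - 64α + 1785 = 0. The discriminant of x^2 - 64x + 1785 is (-64)^2 - 4·(1785) = 4096 - 7140 = -3044, and 4·(-761) is not a perfect square in Q since -761 is squarefree and ≠ 1. Hence x^2 - 64x + 1785 is irreducible over Q and is the minimal polynomial of α.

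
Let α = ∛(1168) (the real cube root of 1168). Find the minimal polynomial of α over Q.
m_α(x) = x^3 - 1168

α satisfies α^3 = 1168, so x^3 - 1168 annihilates α. By the rational root test, a rational root p/q (in lowest terms) of x^3 - 1168 would satisfy p^3 = 1168 q^3, forcing q = 1 and p^3 = 1168; but 1168 is not a perfect cube, contradiction. A monic cubic over Q with no rational root is irreducible (any nontrivial factorization would include a linear factor). Hence x^3 - 1168 is the minimal polynomial of α, and in particular [Q(α):Q] = 3.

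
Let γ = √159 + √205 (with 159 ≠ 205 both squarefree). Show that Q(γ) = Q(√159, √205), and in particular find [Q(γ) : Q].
[Q(γ) : Q] = 4 (equivalently, Q(γ) = Q(√159, √205))

Obviously Q(γ) ⊆ Q(√159, √205), and [Q(√159, √205):Q] = 4 (since 159, 205 are distinct squarefree integers > 1 with 32595 not a perfect square). To show equality we compute the minimal polynomial of γ. From γ = √159 + √205: γ^2 = 159 + 2√(32595) + 205 = 364 + 2√(32595), so γ^2 - 364 = 2√(32595); squaring, (γ^2 - 364)^2 = 4·32595, i.e. γ^4 - 728γ^2 + 132496 - 130380 = 0, i.e. γ^4 - 728γ^2 + 2116 = 0. So γ is a root of x^4 - 728x^2 + 2116. This polynomial is irreducible over Q: it has no rational root (each ±√159 ± √205 is irrational), and any factorization into two quadratics over Q would force √(32595) ∈ Q (pairing opposite roots) or √159, √205 ∈ Q (other pairings), all impossible. Hence [Q(γ):Q] = 4 = [Q(√159, √205):Q], so Q(γ) = Q(√159, √205).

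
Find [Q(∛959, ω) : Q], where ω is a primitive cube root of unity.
[Q(∛959, ω) : Q] = 6

[Q(∛959):Q] = 3 (min poly x^3 - 959, irreducible since 959 is not a perfect cube). [Q(ω):Q] = 2 (min poly x^2 + x + 1). Since Q(∛959) ⊂ R and ω ∉ R, we have ω ∉ Q(∛959), so x^2 + x + 1 remains irreducible over Q(∛959) and [Q(∛959, ω) : Q(∛959)] = 2. By the tower law, [Q(∛959, ω) : Q] = 3 · 2 = 6. (In fact Q(∛959, ω) is the splitting field of x^3 - 959 over Q.)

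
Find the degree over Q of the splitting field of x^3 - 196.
[K : Q] = 6

The roots of x^3 - 196 are ∛196, ω∛196, ω^2∛196 where ω = e^(2πi/3) is a primitive cube root of unity, so K = Q(∛196, ω). Now [Q(∛196):Q] = 3 (since 196 is not a perfect cube, x^3 - 196 is irreducible) and [Q(ω):Q] = 2. Both 2 and 3 divide [K:Q], and [K:Q] ≤ 3·2 = 6, so [K:Q] = 6. (Equivalently: Q(∛196) ⊂ R but ω ∉ R, so [K : Q(∛196)] = 2.)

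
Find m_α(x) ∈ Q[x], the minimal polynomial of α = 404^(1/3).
m_α(x) = x^3 - 404

α satisfies α^3 = 404, so x^3 - 404 annihilates α. By the rational root test, a rational root p/q (in lowest terms) of x^3 - 404 would satisfy p^3 = 404 q^3, forcing q = 1 and p^3 = 404; but 404 is not a perfect cube, contradiction. A monic cubic over Q with no rational root is irreducible (any nontrivial factorization would include a linear factor). Hence x^3 - 404 is the minimal polynomial of α, and in particular [Q(α):Q] = 3.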